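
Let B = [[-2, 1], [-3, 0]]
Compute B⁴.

B² = [[1, -2], [6, -3]]
B³ = [[4, 1], [-3, 6]]
B⁴ = [[-11, 4], [-12, -3]]

[[-11, 4], [-12, -3]]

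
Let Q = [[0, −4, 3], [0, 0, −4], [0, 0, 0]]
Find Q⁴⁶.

Q is strictly triangular, hence nilpotent: Q³ = 0, so Q⁴⁶ = 0.

[[0, 0, 0], [0, 0, 0], [0, 0, 0]]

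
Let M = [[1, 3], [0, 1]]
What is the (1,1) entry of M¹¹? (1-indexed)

M = I + N where N = [[0, 3], [0, 0]] is strictly upper-triangular, so N² = 0.
(I + N)¹¹ = I + 11·N = [[1, 33], [0, 1]].

1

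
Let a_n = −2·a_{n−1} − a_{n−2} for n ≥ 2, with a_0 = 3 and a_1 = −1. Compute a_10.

−17

With companion matrix B = [[−2, −1], [1, 0]], [a_n, a_{n−1}]ᵀ = B·[a_{n−1}, a_{n−2}]ᵀ, so [a_10, a_9]ᵀ = B^9·[a_1, a_0]ᵀ.
B^9 = [[−10, −9], [9, 8]], giving [a_10, a_9]ᵀ = [[−17], [15]].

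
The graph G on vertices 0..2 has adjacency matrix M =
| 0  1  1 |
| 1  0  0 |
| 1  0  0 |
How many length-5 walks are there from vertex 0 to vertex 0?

The number of length-5 walks from vertex 0 to vertex 0 is entry (0,0) of M^5, where M is the adjacency matrix.
M^2 = [[2, 0, 0], [0, 1, 1], [0, 1, 1]]
M^3 = [[0, 2, 2], [2, 0, 0], [2, 0, 0]]
M^4 = [[4, 0, 0], [0, 2, 2], [0, 2, 2]]
M^5 = [[0, 4, 4], [4, 0, 0], [4, 0, 0]]

0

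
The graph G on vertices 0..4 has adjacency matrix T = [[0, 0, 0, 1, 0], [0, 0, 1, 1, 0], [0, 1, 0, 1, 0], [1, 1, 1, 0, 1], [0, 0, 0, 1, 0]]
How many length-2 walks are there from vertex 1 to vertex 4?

1

The number of length-2 walks from vertex 1 to vertex 4 is entry (1,4) of T^2, where T is the adjacency matrix.
T^2 = [[1, 1, 1, 0, 1], [1, 2, 1, 1, 1], [1, 1, 2, 1, 1], [0, 1, 1, 4, 0], [1, 1, 1, 0, 1]]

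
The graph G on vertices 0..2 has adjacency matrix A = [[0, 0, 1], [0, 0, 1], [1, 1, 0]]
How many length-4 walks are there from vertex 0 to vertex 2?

The number of length-4 walks from vertex 0 to vertex 2 is entry (0,2) of A^4, where A is the adjacency matrix.
A^2 = [[1, 1, 0], [1, 1, 0], [0, 0, 2]]
A^3 = [[0, 0, 2], [0, 0, 2], [2, 2, 0]]
A^4 = [[2, 2, 0], [2, 2, 0], [0, 0, 4]]

0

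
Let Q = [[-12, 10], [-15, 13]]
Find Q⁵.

[[-582, 550], [-825, 793]]

tr Q = 1 and det Q = -6, so the characteristic polynomial is λ² − (1)λ + (-6) with roots -2 and 3.
Eigenvectors give P = [[1, -2], [1, -3]] with P⁻¹ = [[3, -2], [1, -1]], and Q = P·diag(-2, 3)·P⁻¹.
Then Q⁵ = P·diag(-32, 243)·P⁻¹ = [[-32, -486], [-32, -729]] · [[3, -2], [1, -1]] = [[-582, 550], [-825, 793]].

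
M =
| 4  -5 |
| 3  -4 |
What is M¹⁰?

M² = I (check: tr M = 0 and det M = -1), so M¹⁰ = I since 10 is even.

[[1, 0], [0, 1]]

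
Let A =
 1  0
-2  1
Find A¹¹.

A = I + N where N = [[0, 0], [-2, 0]] is strictly lower-triangular, so N² = 0.
(I + N)¹¹ = I + 11·N = [[1, 0], [-22, 1]].

[[1, 0], [-22, 1]]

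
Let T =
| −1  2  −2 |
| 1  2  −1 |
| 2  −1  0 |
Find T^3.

[[5, 6, −2], [0, 16, −5], [−1, 1, 4]]

T^2 = [[−1, 4, 0], [−1, 7, −4], [−3, 2, −3]]
T^3 = [[5, 6, −2], [0, 16, −5], [−1, 1, 4]]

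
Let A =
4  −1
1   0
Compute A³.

A² = [[15, −4], [4, −1]]
A³ = [[56, −15], [15, −4]]

[[56, −15], [15, −4]]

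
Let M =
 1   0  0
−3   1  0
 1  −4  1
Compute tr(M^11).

3

M = I + N where N = [[0, 0, 0], [−3, 0, 0], [1, −4, 0]] is strictly lower-triangular, so N^3 = 0.
(I + N)^11 = I + 11·N + 55·N^2 = [[1, 0, 0], [−33, 1, 0], [671, −44, 1]].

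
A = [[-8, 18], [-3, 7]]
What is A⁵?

tr A = -1 and det A = -2, so the characteristic polynomial is λ² − (-1)λ + (-2) with roots 1 and -2.
Eigenvectors give P = [[2, 3], [1, 1]] with P⁻¹ = [[-1, 3], [1, -2]], and A = P·diag(1, -2)·P⁻¹.
Then A⁵ = P·diag(1, -32)·P⁻¹ = [[2, -96], [1, -32]] · [[-1, 3], [1, -2]] = [[-98, 198], [-33, 67]].

[[-98, 198], [-33, 67]]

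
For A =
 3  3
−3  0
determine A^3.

[[−27, 0], [0, −27]]

A^2 = [[0, 9], [−9, −9]]
A^3 = [[−27, 0], [0, −27]]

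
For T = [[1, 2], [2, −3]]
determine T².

[[5, −4], [−4, 13]]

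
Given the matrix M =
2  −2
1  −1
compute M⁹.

M² = M (a projection; rank 1, trace 1), so M⁹ = M.

[[2, −2], [1, −1]]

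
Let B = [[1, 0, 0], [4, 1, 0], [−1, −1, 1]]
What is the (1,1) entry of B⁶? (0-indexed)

1

B = I + N where N = [[0, 0, 0], [4, 0, 0], [−1, −1, 0]] is strictly lower-triangular, so N³ = 0.
(I + N)⁶ = I + 6·N + 15·N² = [[1, 0, 0], [24, 1, 0], [−66, −6, 1]].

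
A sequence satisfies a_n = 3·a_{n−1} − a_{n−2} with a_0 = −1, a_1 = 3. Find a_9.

With companion matrix C = [[3, −1], [1, 0]], [a_n, a_{n−1}]ᵀ = C·[a_{n−1}, a_{n−2}]ᵀ, so [a_9, a_8]ᵀ = C⁸·[a_1, a_0]ᵀ.
C⁸ = [[2584, −987], [987, −377]], giving [a_9, a_8]ᵀ = [[8739], [3338]].

8739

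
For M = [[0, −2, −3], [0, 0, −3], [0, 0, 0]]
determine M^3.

M is strictly triangular, hence nilpotent: M^3 = 0, so M^3 = 0.

[[0, 0, 0], [0, 0, 0], [0, 0, 0]]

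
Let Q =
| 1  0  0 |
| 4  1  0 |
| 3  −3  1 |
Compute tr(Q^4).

Q = I + N where N = [[0, 0, 0], [4, 0, 0], [3, −3, 0]] is strictly lower-triangular, so N^3 = 0.
(I + N)^4 = I + 4·N + 6·N^2 = [[1, 0, 0], [16, 1, 0], [−60, −12, 1]].

3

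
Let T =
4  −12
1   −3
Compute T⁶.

T² = T (a projection; rank 1, trace 1), so T⁶ = T.

[[4, −12], [1, −3]]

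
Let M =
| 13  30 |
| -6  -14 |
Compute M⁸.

[[-1019, -2550], [510, 1276]]

tr M = -1 and det M = -2, so the characteristic polynomial is λ² − (-1)λ + (-2) with roots 1 and -2.
Eigenvectors give P = [[-5, -2], [2, 1]] with P⁻¹ = [[-1, -2], [2, 5]], and M = P·diag(1, -2)·P⁻¹.
Then M⁸ = P·diag(1, 256)·P⁻¹ = [[-5, -512], [2, 256]] · [[-1, -2], [2, 5]] = [[-1019, -2550], [510, 1276]].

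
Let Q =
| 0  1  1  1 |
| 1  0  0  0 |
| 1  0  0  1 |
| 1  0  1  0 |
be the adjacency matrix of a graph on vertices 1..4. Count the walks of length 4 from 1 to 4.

The number of length-4 walks from vertex 1 to vertex 4 is entry (1,4) of Q^4, where Q is the adjacency matrix.
Q^2 = [[3, 0, 1, 1], [0, 1, 1, 1], [1, 1, 2, 1], [1, 1, 1, 2]]
Q^3 = [[2, 3, 4, 4], [3, 0, 1, 1], [4, 1, 2, 3], [4, 1, 3, 2]]
Q^4 = [[11, 2, 6, 6], [2, 3, 4, 4], [6, 4, 7, 6], [6, 4, 6, 7]]

6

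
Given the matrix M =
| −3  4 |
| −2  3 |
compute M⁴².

M² = I (check: tr M = 0 and det M = −1), so M⁴² = I since 42 is even.

[[1, 0], [0, 1]]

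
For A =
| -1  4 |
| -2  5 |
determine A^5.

[[-241, 484], [-242, 485]]

tr A = 4 and det A = 3, so the characteristic polynomial is λ² − (4)λ + (3) with roots 3 and 1.
Eigenvectors give P = [[-1, -2], [-1, -1]] with P⁻¹ = [[1, -2], [-1, 1]], and A = P·diag(3, 1)·P⁻¹.
Then A^5 = P·diag(243, 1)·P⁻¹ = [[-243, -2], [-243, -1]] · [[1, -2], [-1, 1]] = [[-241, 484], [-242, 485]].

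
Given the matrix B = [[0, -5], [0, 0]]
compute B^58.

B is strictly triangular, hence nilpotent: B^2 = 0, so B^58 = 0.

[[0, 0], [0, 0]]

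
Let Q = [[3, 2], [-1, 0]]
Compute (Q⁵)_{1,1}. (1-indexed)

tr Q = 3 and det Q = 2, so the characteristic polynomial is λ² − (3)λ + (2) with roots 2 and 1.
Eigenvectors give P = [[-2, -1], [1, 1]] with P⁻¹ = [[-1, -1], [1, 2]], and Q = P·diag(2, 1)·P⁻¹.
Then Q⁵ = P·diag(32, 1)·P⁻¹ = [[-64, -1], [32, 1]] · [[-1, -1], [1, 2]] = [[63, 62], [-31, -30]].

63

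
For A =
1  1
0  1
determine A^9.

[[1, 9], [0, 1]]

A = I + N where N = [[0, 1], [0, 0]] is strictly upper-triangular, so N^2 = 0.
(I + N)^9 = I + 9·N = [[1, 9], [0, 1]].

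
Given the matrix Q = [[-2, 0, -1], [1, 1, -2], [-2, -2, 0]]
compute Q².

[[6, 2, 2], [3, 5, -3], [2, -2, 6]]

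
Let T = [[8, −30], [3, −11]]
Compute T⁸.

[[−2294, 7650], [−765, 2551]]

tr T = −3 and det T = 2, so the characteristic polynomial is λ² − (−3)λ + (2) with roots −1 and −2.
Eigenvectors give P = [[10, 3], [3, 1]] with P⁻¹ = [[1, −3], [−3, 10]], and T = P·diag(−1, −2)·P⁻¹.
Then T⁸ = P·diag(1, 256)·P⁻¹ = [[10, 768], [3, 256]] · [[1, −3], [−3, 10]] = [[−2294, 7650], [−765, 2551]].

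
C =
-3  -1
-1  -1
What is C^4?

[[116, 48], [48, 20]]

C^2 = [[10, 4], [4, 2]]
C^3 = [[-34, -14], [-14, -6]]
C^4 = [[116, 48], [48, 20]]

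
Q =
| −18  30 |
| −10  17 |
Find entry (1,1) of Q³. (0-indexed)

tr Q = −1 and det Q = −6, so the characteristic polynomial is λ² − (−1)λ + (−6) with roots 2 and −3.
Eigenvectors give P = [[3, 2], [2, 1]] with P⁻¹ = [[−1, 2], [2, −3]], and Q = P·diag(2, −3)·P⁻¹.
Then Q³ = P·diag(8, −27)·P⁻¹ = [[24, −54], [16, −27]] · [[−1, 2], [2, −3]] = [[−132, 210], [−70, 113]].

113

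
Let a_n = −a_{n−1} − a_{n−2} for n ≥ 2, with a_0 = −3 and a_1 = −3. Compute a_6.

−3

With companion matrix M = [[−1, −1], [1, 0]], [a_n, a_{n−1}]ᵀ = M·[a_{n−1}, a_{n−2}]ᵀ, so [a_6, a_5]ᵀ = M^5·[a_1, a_0]ᵀ.
M^5 = [[0, 1], [−1, −1]], giving [a_6, a_5]ᵀ = [[−3], [6]].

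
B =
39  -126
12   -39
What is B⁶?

tr B = 0 and det B = -9, so the characteristic polynomial is λ² − (0)λ + (-9) with roots 3 and -3.
Eigenvectors give P = [[7, 3], [2, 1]] with P⁻¹ = [[1, -3], [-2, 7]], and B = P·diag(3, -3)·P⁻¹.
Then B⁶ = P·diag(729, 729)·P⁻¹ = [[5103, 2187], [1458, 729]] · [[1, -3], [-2, 7]] = [[729, 0], [0, 729]].

[[729, 0], [0, 729]]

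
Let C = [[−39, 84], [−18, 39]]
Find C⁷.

tr C = 0 and det C = −9, so the characteristic polynomial is λ² − (0)λ + (−9) with roots −3 and 3.
Eigenvectors give P = [[7, 2], [3, 1]] with P⁻¹ = [[1, −2], [−3, 7]], and C = P·diag(−3, 3)·P⁻¹.
Then C⁷ = P·diag(−2187, 2187)·P⁻¹ = [[−15309, 4374], [−6561, 2187]] · [[1, −2], [−3, 7]] = [[−28431, 61236], [−13122, 28431]].

[[−28431, 61236], [−13122, 28431]]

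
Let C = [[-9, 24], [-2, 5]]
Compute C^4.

tr C = -4 and det C = 3, so the characteristic polynomial is λ² − (-4)λ + (3) with roots -1 and -3.
Eigenvectors give P = [[3, -4], [1, -1]] with P⁻¹ = [[-1, 4], [-1, 3]], and C = P·diag(-1, -3)·P⁻¹.
Then C^4 = P·diag(1, 81)·P⁻¹ = [[3, -324], [1, -81]] · [[-1, 4], [-1, 3]] = [[321, -960], [80, -239]].

[[321, -960], [80, -239]]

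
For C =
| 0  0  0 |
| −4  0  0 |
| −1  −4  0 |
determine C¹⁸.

C is strictly triangular, hence nilpotent: C³ = 0, so C¹⁸ = 0.

[[0, 0, 0], [0, 0, 0], [0, 0, 0]]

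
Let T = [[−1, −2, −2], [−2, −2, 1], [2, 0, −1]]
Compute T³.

T² = [[1, 6, 2], [8, 8, 1], [−4, −4, −3]]
T³ = [[−9, −14, 2], [−22, −32, −9], [6, 16, 7]]

[[−9, −14, 2], [−22, −32, −9], [6, 16, 7]]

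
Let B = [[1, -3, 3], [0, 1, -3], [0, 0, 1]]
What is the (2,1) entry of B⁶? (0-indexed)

0

B = I + N where N = [[0, -3, 3], [0, 0, -3], [0, 0, 0]] is strictly upper-triangular, so N³ = 0.
(I + N)⁶ = I + 6·N + 15·N² = [[1, -18, 153], [0, 1, -18], [0, 0, 1]].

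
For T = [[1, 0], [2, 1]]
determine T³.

T = I + N where N = [[0, 0], [2, 0]] is strictly lower-triangular, so N² = 0.
(I + N)³ = I + 3·N = [[1, 0], [6, 1]].

[[1, 0], [6, 1]]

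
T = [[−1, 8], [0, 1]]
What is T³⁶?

T² = I (check: tr T = 0 and det T = −1), so T³⁶ = I since 36 is even.

[[1, 0], [0, 1]]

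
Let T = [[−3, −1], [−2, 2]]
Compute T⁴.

[[123, 17], [34, 38]]

T² = [[11, 1], [2, 6]]
T³ = [[−35, −9], [−18, 10]]
T⁴ = [[123, 17], [34, 38]]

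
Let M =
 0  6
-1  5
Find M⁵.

[[-390, 1266], [-211, 665]]

tr M = 5 and det M = 6, so the characteristic polynomial is λ² − (5)λ + (6) with roots 2 and 3.
Eigenvectors give P = [[3, -2], [1, -1]] with P⁻¹ = [[1, -2], [1, -3]], and M = P·diag(2, 3)·P⁻¹.
Then M⁵ = P·diag(32, 243)·P⁻¹ = [[96, -486], [32, -243]] · [[1, -2], [1, -3]] = [[-390, 1266], [-211, 665]].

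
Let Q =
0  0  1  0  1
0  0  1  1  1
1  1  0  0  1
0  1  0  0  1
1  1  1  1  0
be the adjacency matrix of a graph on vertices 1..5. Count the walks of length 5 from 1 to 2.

33

The number of length-5 walks from vertex 1 to vertex 2 is entry (1,2) of Q^5, where Q is the adjacency matrix.
Q^2 = [[2, 2, 1, 1, 1], [2, 3, 1, 1, 2], [1, 1, 3, 2, 2], [1, 1, 2, 2, 1], [1, 2, 2, 1, 4]]
Q^3 = [[2, 3, 5, 3, 6], [3, 4, 7, 5, 7], [5, 7, 4, 3, 7], [3, 5, 3, 2, 6], [6, 7, 7, 6, 6]]
Q^4 = [[11, 14, 11, 9, 13], [14, 19, 14, 11, 19], [11, 14, 19, 14, 19], [9, 11, 14, 11, 13], [13, 19, 19, 13, 26]]
Q^5 = [[24, 33, 38, 27, 45], [33, 44, 52, 38, 58], [38, 52, 44, 33, 58], [27, 38, 33, 24, 45], [45, 58, 58, 45, 64]]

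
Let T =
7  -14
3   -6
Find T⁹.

[[7, -14], [3, -6]]

T² = T (a projection; rank 1, trace 1), so T⁹ = T.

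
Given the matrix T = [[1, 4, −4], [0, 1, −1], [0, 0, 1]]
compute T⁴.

[[1, 16, −40], [0, 1, −4], [0, 0, 1]]

T = I + N where N = [[0, 4, −4], [0, 0, −1], [0, 0, 0]] is strictly upper-triangular, so N³ = 0.
(I + N)⁴ = I + 4·N + 6·N² = [[1, 16, −40], [0, 1, −4], [0, 0, 1]].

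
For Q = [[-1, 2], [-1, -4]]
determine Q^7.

tr Q = -5 and det Q = 6, so the characteristic polynomial is λ² − (-5)λ + (6) with roots -2 and -3.
Eigenvectors give P = [[2, -1], [-1, 1]] with P⁻¹ = [[1, 1], [1, 2]], and Q = P·diag(-2, -3)·P⁻¹.
Then Q^7 = P·diag(-128, -2187)·P⁻¹ = [[-256, 2187], [128, -2187]] · [[1, 1], [1, 2]] = [[1931, 4118], [-2059, -4246]].

[[1931, 4118], [-2059, -4246]]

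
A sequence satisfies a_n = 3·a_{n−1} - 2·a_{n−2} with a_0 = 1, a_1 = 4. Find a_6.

190

With companion matrix B = [[3, -2], [1, 0]], [a_n, a_{n−1}]ᵀ = B·[a_{n−1}, a_{n−2}]ᵀ, so [a_6, a_5]ᵀ = B⁵·[a_1, a_0]ᵀ.
B⁵ = [[63, -62], [31, -30]], giving [a_6, a_5]ᵀ = [[190], [94]].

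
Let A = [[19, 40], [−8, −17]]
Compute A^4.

[[401, 800], [−160, −319]]

tr A = 2 and det A = −3, so the characteristic polynomial is λ² − (2)λ + (−3) with roots −1 and 3.
Eigenvectors give P = [[−2, −5], [1, 2]] with P⁻¹ = [[2, 5], [−1, −2]], and A = P·diag(−1, 3)·P⁻¹.
Then A^4 = P·diag(1, 81)·P⁻¹ = [[−2, −405], [1, 162]] · [[2, 5], [−1, −2]] = [[401, 800], [−160, −319]].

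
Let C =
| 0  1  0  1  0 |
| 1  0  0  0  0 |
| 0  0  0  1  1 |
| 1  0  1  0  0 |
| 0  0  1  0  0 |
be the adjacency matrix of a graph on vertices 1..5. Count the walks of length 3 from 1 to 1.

The number of length-3 walks from vertex 1 to vertex 1 is entry (1,1) of C³, where C is the adjacency matrix.
C² = [[2, 0, 1, 0, 0], [0, 1, 0, 1, 0], [1, 0, 2, 0, 0], [0, 1, 0, 2, 1], [0, 0, 0, 1, 1]]
C³ = [[0, 2, 0, 3, 1], [2, 0, 1, 0, 0], [0, 1, 0, 3, 2], [3, 0, 3, 0, 0], [1, 0, 2, 0, 0]]

0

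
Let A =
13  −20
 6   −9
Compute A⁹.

[[118093, −196820], [59046, −98409]]

tr A = 4 and det A = 3, so the characteristic polynomial is λ² − (4)λ + (3) with roots 3 and 1.
Eigenvectors give P = [[2, −5], [1, −3]] with P⁻¹ = [[3, −5], [1, −2]], and A = P·diag(3, 1)·P⁻¹.
Then A⁹ = P·diag(19683, 1)·P⁻¹ = [[39366, −5], [19683, −3]] · [[3, −5], [1, −2]] = [[118093, −196820], [59046, −98409]].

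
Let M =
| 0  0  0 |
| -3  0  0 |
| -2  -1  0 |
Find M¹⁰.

M is strictly triangular, hence nilpotent: M³ = 0, so M¹⁰ = 0.

[[0, 0, 0], [0, 0, 0], [0, 0, 0]]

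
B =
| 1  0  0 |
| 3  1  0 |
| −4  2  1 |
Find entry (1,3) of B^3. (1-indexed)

B = I + N where N = [[0, 0, 0], [3, 0, 0], [−4, 2, 0]] is strictly lower-triangular, so N^3 = 0.
(I + N)^3 = I + 3·N + 3·N^2 = [[1, 0, 0], [9, 1, 0], [6, 6, 1]].

0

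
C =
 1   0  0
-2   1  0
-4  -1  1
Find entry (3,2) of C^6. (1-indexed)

C = I + N where N = [[0, 0, 0], [-2, 0, 0], [-4, -1, 0]] is strictly lower-triangular, so N^3 = 0.
(I + N)^6 = I + 6·N + 15·N^2 = [[1, 0, 0], [-12, 1, 0], [6, -6, 1]].

-6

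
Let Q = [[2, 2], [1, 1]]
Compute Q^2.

[[6, 6], [3, 3]]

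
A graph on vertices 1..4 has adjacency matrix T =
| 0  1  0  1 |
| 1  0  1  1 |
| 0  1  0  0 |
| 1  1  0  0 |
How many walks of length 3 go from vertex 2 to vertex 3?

3

The number of length-3 walks from vertex 2 to vertex 3 is entry (2,3) of T^3, where T is the adjacency matrix.
T^2 = [[2, 1, 1, 1], [1, 3, 0, 1], [1, 0, 1, 1], [1, 1, 1, 2]]
T^3 = [[2, 4, 1, 3], [4, 2, 3, 4], [1, 3, 0, 1], [3, 4, 1, 2]]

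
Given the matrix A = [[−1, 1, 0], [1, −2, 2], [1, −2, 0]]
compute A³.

[[−3, 4, −6], [−2, 5, 2], [4, −5, 10]]

A² = [[2, −3, 2], [−1, 1, −4], [−3, 5, −4]]
A³ = [[−3, 4, −6], [−2, 5, 2], [4, −5, 10]]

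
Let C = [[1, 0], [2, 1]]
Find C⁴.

C = I + N where N = [[0, 0], [2, 0]] is strictly lower-triangular, so N² = 0.
(I + N)⁴ = I + 4·N = [[1, 0], [8, 1]].

[[1, 0], [8, 1]]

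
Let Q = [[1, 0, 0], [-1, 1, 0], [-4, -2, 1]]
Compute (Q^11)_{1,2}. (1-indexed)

Q = I + N where N = [[0, 0, 0], [-1, 0, 0], [-4, -2, 0]] is strictly lower-triangular, so N^3 = 0.
(I + N)^11 = I + 11·N + 55·N^2 = [[1, 0, 0], [-11, 1, 0], [66, -22, 1]].

0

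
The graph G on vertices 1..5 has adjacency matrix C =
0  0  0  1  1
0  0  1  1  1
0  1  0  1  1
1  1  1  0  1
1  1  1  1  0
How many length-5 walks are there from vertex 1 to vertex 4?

67

The number of length-5 walks from vertex 1 to vertex 4 is entry (1,4) of C⁵, where C is the adjacency matrix.
C² = [[2, 2, 2, 1, 1], [2, 3, 2, 2, 2], [2, 2, 3, 2, 2], [1, 2, 2, 4, 3], [1, 2, 2, 3, 4]]
C³ = [[2, 4, 4, 7, 7], [4, 6, 7, 9, 9], [4, 7, 6, 9, 9], [7, 9, 9, 8, 9], [7, 9, 9, 9, 8]]
C⁴ = [[14, 18, 18, 17, 17], [18, 25, 24, 26, 26], [18, 24, 25, 26, 26], [17, 26, 26, 34, 33], [17, 26, 26, 33, 34]]
C⁵ = [[34, 52, 52, 67, 67], [52, 76, 77, 93, 93], [52, 77, 76, 93, 93], [67, 93, 93, 102, 103], [67, 93, 93, 103, 102]]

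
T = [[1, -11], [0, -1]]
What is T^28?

[[1, 0], [0, 1]]

T² = I (check: tr T = 0 and det T = -1), so T^28 = I since 28 is even.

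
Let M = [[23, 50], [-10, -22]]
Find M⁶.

[[3389, 6650], [-1330, -2596]]

tr M = 1 and det M = -6, so the characteristic polynomial is λ² − (1)λ + (-6) with roots 3 and -2.
Eigenvectors give P = [[5, -2], [-2, 1]] with P⁻¹ = [[1, 2], [2, 5]], and M = P·diag(3, -2)·P⁻¹.
Then M⁶ = P·diag(729, 64)·P⁻¹ = [[3645, -128], [-1458, 64]] · [[1, 2], [2, 5]] = [[3389, 6650], [-1330, -2596]].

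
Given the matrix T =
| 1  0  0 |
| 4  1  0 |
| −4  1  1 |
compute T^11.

[[1, 0, 0], [44, 1, 0], [176, 11, 1]]

T = I + N where N = [[0, 0, 0], [4, 0, 0], [−4, 1, 0]] is strictly lower-triangular, so N^3 = 0.
(I + N)^11 = I + 11·N + 55·N^2 = [[1, 0, 0], [44, 1, 0], [176, 11, 1]].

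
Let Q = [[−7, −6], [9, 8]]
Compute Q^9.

[[−1027, −1026], [1539, 1538]]

tr Q = 1 and det Q = −2, so the characteristic polynomial is λ² − (1)λ + (−2) with roots −1 and 2.
Eigenvectors give P = [[−1, −2], [1, 3]] with P⁻¹ = [[−3, −2], [1, 1]], and Q = P·diag(−1, 2)·P⁻¹.
Then Q^9 = P·diag(−1, 512)·P⁻¹ = [[1, −1024], [−1, 1536]] · [[−3, −2], [1, 1]] = [[−1027, −1026], [1539, 1538]].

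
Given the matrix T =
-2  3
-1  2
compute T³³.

T² = I (check: tr T = 0 and det T = -1), so T³³ = T since 33 is odd.

[[-2, 3], [-1, 2]]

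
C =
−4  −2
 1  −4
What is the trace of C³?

C² = [[14, 16], [−8, 14]]
C³ = [[−40, −92], [46, −40]]

−80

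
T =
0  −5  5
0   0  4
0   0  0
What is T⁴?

[[0, 0, 0], [0, 0, 0], [0, 0, 0]]

T is strictly triangular, hence nilpotent: T³ = 0, so T⁴ = 0.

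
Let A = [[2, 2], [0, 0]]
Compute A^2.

[[4, 4], [0, 0]]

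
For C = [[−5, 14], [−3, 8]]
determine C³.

[[−41, 98], [−21, 50]]

tr C = 3 and det C = 2, so the characteristic polynomial is λ² − (3)λ + (2) with roots 1 and 2.
Eigenvectors give P = [[7, 2], [3, 1]] with P⁻¹ = [[1, −2], [−3, 7]], and C = P·diag(1, 2)·P⁻¹.
Then C³ = P·diag(1, 8)·P⁻¹ = [[7, 16], [3, 8]] · [[1, −2], [−3, 7]] = [[−41, 98], [−21, 50]].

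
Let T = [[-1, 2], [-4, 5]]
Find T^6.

tr T = 4 and det T = 3, so the characteristic polynomial is λ² − (4)λ + (3) with roots 1 and 3.
Eigenvectors give P = [[-1, -1], [-1, -2]] with P⁻¹ = [[-2, 1], [1, -1]], and T = P·diag(1, 3)·P⁻¹.
Then T^6 = P·diag(1, 729)·P⁻¹ = [[-1, -729], [-1, -1458]] · [[-2, 1], [1, -1]] = [[-727, 728], [-1456, 1457]].

[[-727, 728], [-1456, 1457]]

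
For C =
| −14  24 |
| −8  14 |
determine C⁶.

[[64, 0], [0, 64]]

tr C = 0 and det C = −4, so the characteristic polynomial is λ² − (0)λ + (−4) with roots −2 and 2.
Eigenvectors give P = [[2, −3], [1, −2]] with P⁻¹ = [[2, −3], [1, −2]], and C = P·diag(−2, 2)·P⁻¹.
Then C⁶ = P·diag(64, 64)·P⁻¹ = [[128, −192], [64, −128]] · [[2, −3], [1, −2]] = [[64, 0], [0, 64]].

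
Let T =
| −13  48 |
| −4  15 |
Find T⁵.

[[−733, 2928], [−244, 975]]

tr T = 2 and det T = −3, so the characteristic polynomial is λ² − (2)λ + (−3) with roots 3 and −1.
Eigenvectors give P = [[3, −4], [1, −1]] with P⁻¹ = [[−1, 4], [−1, 3]], and T = P·diag(3, −1)·P⁻¹.
Then T⁵ = P·diag(243, −1)·P⁻¹ = [[729, 4], [243, 1]] · [[−1, 4], [−1, 3]] = [[−733, 2928], [−244, 975]].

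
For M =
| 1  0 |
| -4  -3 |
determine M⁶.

[[1, 0], [728, 729]]

tr M = -2 and det M = -3, so the characteristic polynomial is λ² − (-2)λ + (-3) with roots 1 and -3.
Eigenvectors give P = [[-1, 0], [1, 1]] with P⁻¹ = [[-1, 0], [1, 1]], and M = P·diag(1, -3)·P⁻¹.
Then M⁶ = P·diag(1, 729)·P⁻¹ = [[-1, 0], [1, 729]] · [[-1, 0], [1, 1]] = [[1, 0], [728, 729]].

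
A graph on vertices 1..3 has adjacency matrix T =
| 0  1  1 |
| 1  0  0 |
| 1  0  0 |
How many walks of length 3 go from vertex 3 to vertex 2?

The number of length-3 walks from vertex 3 to vertex 2 is entry (3,2) of T³, where T is the adjacency matrix.
T² = [[2, 0, 0], [0, 1, 1], [0, 1, 1]]
T³ = [[0, 2, 2], [2, 0, 0], [2, 0, 0]]

0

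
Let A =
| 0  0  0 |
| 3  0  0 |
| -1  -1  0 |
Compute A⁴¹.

[[0, 0, 0], [0, 0, 0], [0, 0, 0]]

A is strictly triangular, hence nilpotent: A³ = 0, so A⁴¹ = 0.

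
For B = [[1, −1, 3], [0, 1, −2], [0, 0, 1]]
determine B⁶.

B = I + N where N = [[0, −1, 3], [0, 0, −2], [0, 0, 0]] is strictly upper-triangular, so N³ = 0.
(I + N)⁶ = I + 6·N + 15·N² = [[1, −6, 48], [0, 1, −12], [0, 0, 1]].

[[1, −6, 48], [0, 1, −12], [0, 0, 1]]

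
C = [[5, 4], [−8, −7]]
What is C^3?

tr C = −2 and det C = −3, so the characteristic polynomial is λ² − (−2)λ + (−3) with roots −3 and 1.
Eigenvectors give P = [[−1, −1], [2, 1]] with P⁻¹ = [[1, 1], [−2, −1]], and C = P·diag(−3, 1)·P⁻¹.
Then C^3 = P·diag(−27, 1)·P⁻¹ = [[27, −1], [−54, 1]] · [[1, 1], [−2, −1]] = [[29, 28], [−56, −55]].

[[29, 28], [−56, −55]]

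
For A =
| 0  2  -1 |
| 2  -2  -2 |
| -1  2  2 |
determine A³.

[[-6, 10, -5], [10, -16, -10], [-5, 10, 4]]

A² = [[5, -6, -6], [-2, 4, -2], [2, -2, 1]]
A³ = [[-6, 10, -5], [10, -16, -10], [-5, 10, 4]]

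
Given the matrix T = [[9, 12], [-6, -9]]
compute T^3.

[[81, 108], [-54, -81]]

tr T = 0 and det T = -9, so the characteristic polynomial is λ² − (0)λ + (-9) with roots -3 and 3.
Eigenvectors give P = [[-1, 2], [1, -1]] with P⁻¹ = [[1, 2], [1, 1]], and T = P·diag(-3, 3)·P⁻¹.
Then T^3 = P·diag(-27, 27)·P⁻¹ = [[27, 54], [-27, -27]] · [[1, 2], [1, 1]] = [[81, 108], [-54, -81]].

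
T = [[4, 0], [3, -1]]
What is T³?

T² = [[16, 0], [9, 1]]
T³ = [[64, 0], [39, -1]]

[[64, 0], [39, -1]]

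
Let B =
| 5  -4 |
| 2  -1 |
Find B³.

[[53, -52], [26, -25]]

tr B = 4 and det B = 3, so the characteristic polynomial is λ² − (4)λ + (3) with roots 1 and 3.
Eigenvectors give P = [[-1, -2], [-1, -1]] with P⁻¹ = [[1, -2], [-1, 1]], and B = P·diag(1, 3)·P⁻¹.
Then B³ = P·diag(1, 27)·P⁻¹ = [[-1, -54], [-1, -27]] · [[1, -2], [-1, 1]] = [[53, -52], [26, -25]].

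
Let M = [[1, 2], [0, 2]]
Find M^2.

[[1, 6], [0, 4]]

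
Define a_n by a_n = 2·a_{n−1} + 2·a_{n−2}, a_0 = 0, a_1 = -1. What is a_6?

With companion matrix B = [[2, 2], [1, 0]], [a_n, a_{n−1}]ᵀ = B·[a_{n−1}, a_{n−2}]ᵀ, so [a_6, a_5]ᵀ = B⁵·[a_1, a_0]ᵀ.
B⁵ = [[120, 88], [44, 32]], giving [a_6, a_5]ᵀ = [[-120], [-44]].

-120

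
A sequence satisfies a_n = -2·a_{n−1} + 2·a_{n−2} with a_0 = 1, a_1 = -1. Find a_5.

With companion matrix A = [[-2, 2], [1, 0]], [a_n, a_{n−1}]ᵀ = A·[a_{n−1}, a_{n−2}]ᵀ, so [a_5, a_4]ᵀ = A^4·[a_1, a_0]ᵀ.
A^4 = [[44, -32], [-16, 12]], giving [a_5, a_4]ᵀ = [[-76], [28]].

-76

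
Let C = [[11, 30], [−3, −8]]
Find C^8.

tr C = 3 and det C = 2, so the characteristic polynomial is λ² − (3)λ + (2) with roots 2 and 1.
Eigenvectors give P = [[−10, −3], [3, 1]] with P⁻¹ = [[−1, −3], [3, 10]], and C = P·diag(2, 1)·P⁻¹.
Then C^8 = P·diag(256, 1)·P⁻¹ = [[−2560, −3], [768, 1]] · [[−1, −3], [3, 10]] = [[2551, 7650], [−765, −2294]].

[[2551, 7650], [−765, −2294]]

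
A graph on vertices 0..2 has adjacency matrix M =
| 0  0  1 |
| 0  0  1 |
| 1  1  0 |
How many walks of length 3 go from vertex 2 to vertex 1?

The number of length-3 walks from vertex 2 to vertex 1 is entry (2,1) of M³, where M is the adjacency matrix.
M² = [[1, 1, 0], [1, 1, 0], [0, 0, 2]]
M³ = [[0, 0, 2], [0, 0, 2], [2, 2, 0]]

2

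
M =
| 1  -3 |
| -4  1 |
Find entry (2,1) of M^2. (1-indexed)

-8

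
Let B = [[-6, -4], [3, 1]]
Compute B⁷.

tr B = -5 and det B = 6, so the characteristic polynomial is λ² − (-5)λ + (6) with roots -2 and -3.
Eigenvectors give P = [[1, 4], [-1, -3]] with P⁻¹ = [[-3, -4], [1, 1]], and B = P·diag(-2, -3)·P⁻¹.
Then B⁷ = P·diag(-128, -2187)·P⁻¹ = [[-128, -8748], [128, 6561]] · [[-3, -4], [1, 1]] = [[-8364, -8236], [6177, 6049]].

[[-8364, -8236], [6177, 6049]]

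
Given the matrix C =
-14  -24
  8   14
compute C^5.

[[-224, -384], [128, 224]]

tr C = 0 and det C = -4, so the characteristic polynomial is λ² − (0)λ + (-4) with roots -2 and 2.
Eigenvectors give P = [[-2, -3], [1, 2]] with P⁻¹ = [[-2, -3], [1, 2]], and C = P·diag(-2, 2)·P⁻¹.
Then C^5 = P·diag(-32, 32)·P⁻¹ = [[64, -96], [-32, 64]] · [[-2, -3], [1, 2]] = [[-224, -384], [128, 224]].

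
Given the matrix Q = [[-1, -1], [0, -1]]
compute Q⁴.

Q² = [[1, 2], [0, 1]]
Q³ = [[-1, -3], [0, -1]]
Q⁴ = [[1, 4], [0, 1]]

[[1, 4], [0, 1]]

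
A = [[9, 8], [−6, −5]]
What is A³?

tr A = 4 and det A = 3, so the characteristic polynomial is λ² − (4)λ + (3) with roots 1 and 3.
Eigenvectors give P = [[−1, 4], [1, −3]] with P⁻¹ = [[3, 4], [1, 1]], and A = P·diag(1, 3)·P⁻¹.
Then A³ = P·diag(1, 27)·P⁻¹ = [[−1, 108], [1, −81]] · [[3, 4], [1, 1]] = [[105, 104], [−78, −77]].

[[105, 104], [−78, −77]]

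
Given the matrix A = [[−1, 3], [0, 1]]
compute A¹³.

A² = I (check: tr A = 0 and det A = −1), so A¹³ = A since 13 is odd.

[[−1, 3], [0, 1]]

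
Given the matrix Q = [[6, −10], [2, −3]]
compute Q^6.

tr Q = 3 and det Q = 2, so the characteristic polynomial is λ² − (3)λ + (2) with roots 1 and 2.
Eigenvectors give P = [[2, 5], [1, 2]] with P⁻¹ = [[−2, 5], [1, −2]], and Q = P·diag(1, 2)·P⁻¹.
Then Q^6 = P·diag(1, 64)·P⁻¹ = [[2, 320], [1, 128]] · [[−2, 5], [1, −2]] = [[316, −630], [126, −251]].

[[316, −630], [126, −251]]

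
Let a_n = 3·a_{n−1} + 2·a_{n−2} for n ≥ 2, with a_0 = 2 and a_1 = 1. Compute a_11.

With companion matrix M = [[3, 2], [1, 0]], [a_n, a_{n−1}]ᵀ = M·[a_{n−1}, a_{n−2}]ᵀ, so [a_11, a_10]ᵀ = M¹⁰·[a_1, a_0]ᵀ.
M¹⁰ = [[283667, 159294], [79647, 44726]], giving [a_11, a_10]ᵀ = [[602255], [169099]].

602255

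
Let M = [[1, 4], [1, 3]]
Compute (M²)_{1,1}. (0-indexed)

13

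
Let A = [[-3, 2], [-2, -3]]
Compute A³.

[[9, 46], [-46, 9]]

A² = [[5, -12], [12, 5]]
A³ = [[9, 46], [-46, 9]]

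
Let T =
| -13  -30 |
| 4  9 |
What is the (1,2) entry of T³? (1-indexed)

tr T = -4 and det T = 3, so the characteristic polynomial is λ² − (-4)λ + (3) with roots -3 and -1.
Eigenvectors give P = [[-3, 5], [1, -2]] with P⁻¹ = [[-2, -5], [-1, -3]], and T = P·diag(-3, -1)·P⁻¹.
Then T³ = P·diag(-27, -1)·P⁻¹ = [[81, -5], [-27, 2]] · [[-2, -5], [-1, -3]] = [[-157, -390], [52, 129]].

-390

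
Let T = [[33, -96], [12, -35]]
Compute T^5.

[[1953, -5856], [732, -2195]]

tr T = -2 and det T = -3, so the characteristic polynomial is λ² − (-2)λ + (-3) with roots -3 and 1.
Eigenvectors give P = [[-8, 3], [-3, 1]] with P⁻¹ = [[1, -3], [3, -8]], and T = P·diag(-3, 1)·P⁻¹.
Then T^5 = P·diag(-243, 1)·P⁻¹ = [[1944, 3], [729, 1]] · [[1, -3], [3, -8]] = [[1953, -5856], [732, -2195]].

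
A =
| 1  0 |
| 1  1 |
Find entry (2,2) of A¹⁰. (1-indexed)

1

A = I + N where N = [[0, 0], [1, 0]] is strictly lower-triangular, so N² = 0.
(I + N)¹⁰ = I + 10·N = [[1, 0], [10, 1]].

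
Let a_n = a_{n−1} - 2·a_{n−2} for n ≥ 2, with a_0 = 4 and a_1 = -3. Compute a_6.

-7

With companion matrix A = [[1, -2], [1, 0]], [a_n, a_{n−1}]ᵀ = A·[a_{n−1}, a_{n−2}]ᵀ, so [a_6, a_5]ᵀ = A^5·[a_1, a_0]ᵀ.
A^5 = [[5, 2], [-1, 6]], giving [a_6, a_5]ᵀ = [[-7], [27]].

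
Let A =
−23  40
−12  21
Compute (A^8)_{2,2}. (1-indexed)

−32799

tr A = −2 and det A = −3, so the characteristic polynomial is λ² − (−2)λ + (−3) with roots −3 and 1.
Eigenvectors give P = [[−2, 5], [−1, 3]] with P⁻¹ = [[−3, 5], [−1, 2]], and A = P·diag(−3, 1)·P⁻¹.
Then A^8 = P·diag(6561, 1)·P⁻¹ = [[−13122, 5], [−6561, 3]] · [[−3, 5], [−1, 2]] = [[39361, −65600], [19680, −32799]].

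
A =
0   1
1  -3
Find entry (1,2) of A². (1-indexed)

-3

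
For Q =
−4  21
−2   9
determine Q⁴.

[[−374, 1365], [−130, 471]]

tr Q = 5 and det Q = 6, so the characteristic polynomial is λ² − (5)λ + (6) with roots 3 and 2.
Eigenvectors give P = [[3, 7], [1, 2]] with P⁻¹ = [[−2, 7], [1, −3]], and Q = P·diag(3, 2)·P⁻¹.
Then Q⁴ = P·diag(81, 16)·P⁻¹ = [[243, 112], [81, 32]] · [[−2, 7], [1, −3]] = [[−374, 1365], [−130, 471]].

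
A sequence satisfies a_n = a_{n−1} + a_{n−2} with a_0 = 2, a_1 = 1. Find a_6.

18

With companion matrix A = [[1, 1], [1, 0]], [a_n, a_{n−1}]ᵀ = A·[a_{n−1}, a_{n−2}]ᵀ, so [a_6, a_5]ᵀ = A⁵·[a_1, a_0]ᵀ.
A⁵ = [[8, 5], [5, 3]], giving [a_6, a_5]ᵀ = [[18], [11]].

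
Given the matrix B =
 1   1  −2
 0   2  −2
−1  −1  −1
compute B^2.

[[3, 5, −2], [2, 6, −2], [0, −2, 5]]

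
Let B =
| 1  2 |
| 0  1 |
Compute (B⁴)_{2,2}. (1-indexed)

1

B = I + N where N = [[0, 2], [0, 0]] is strictly upper-triangular, so N² = 0.
(I + N)⁴ = I + 4·N = [[1, 8], [0, 1]].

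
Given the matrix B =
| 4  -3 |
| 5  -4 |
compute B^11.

B² = I (check: tr B = 0 and det B = -1), so B^11 = B since 11 is odd.

[[4, -3], [5, -4]]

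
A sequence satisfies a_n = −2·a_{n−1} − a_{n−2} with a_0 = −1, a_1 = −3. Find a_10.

39

With companion matrix B = [[−2, −1], [1, 0]], [a_n, a_{n−1}]ᵀ = B·[a_{n−1}, a_{n−2}]ᵀ, so [a_10, a_9]ᵀ = B⁹·[a_1, a_0]ᵀ.
B⁹ = [[−10, −9], [9, 8]], giving [a_10, a_9]ᵀ = [[39], [−35]].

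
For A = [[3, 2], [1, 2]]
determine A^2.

[[11, 10], [5, 6]]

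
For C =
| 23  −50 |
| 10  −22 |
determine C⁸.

[[31781, −63050], [12610, −24964]]

tr C = 1 and det C = −6, so the characteristic polynomial is λ² − (1)λ + (−6) with roots −2 and 3.
Eigenvectors give P = [[2, −5], [1, −2]] with P⁻¹ = [[−2, 5], [−1, 2]], and C = P·diag(−2, 3)·P⁻¹.
Then C⁸ = P·diag(256, 6561)·P⁻¹ = [[512, −32805], [256, −13122]] · [[−2, 5], [−1, 2]] = [[31781, −63050], [12610, −24964]].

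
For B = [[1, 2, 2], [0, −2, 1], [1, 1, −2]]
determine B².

[[3, 0, 0], [1, 5, −4], [−1, −2, 7]]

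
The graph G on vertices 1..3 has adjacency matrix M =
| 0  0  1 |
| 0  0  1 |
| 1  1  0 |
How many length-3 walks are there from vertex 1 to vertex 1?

The number of length-3 walks from vertex 1 to vertex 1 is entry (1,1) of M^3, where M is the adjacency matrix.
M^2 = [[1, 1, 0], [1, 1, 0], [0, 0, 2]]
M^3 = [[0, 0, 2], [0, 0, 2], [2, 2, 0]]

0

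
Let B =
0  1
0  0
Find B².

B is strictly triangular, hence nilpotent: B² = 0, so B² = 0.

[[0, 0], [0, 0]]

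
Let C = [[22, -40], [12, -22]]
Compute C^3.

tr C = 0 and det C = -4, so the characteristic polynomial is λ² − (0)λ + (-4) with roots 2 and -2.
Eigenvectors give P = [[-2, 5], [-1, 3]] with P⁻¹ = [[-3, 5], [-1, 2]], and C = P·diag(2, -2)·P⁻¹.
Then C^3 = P·diag(8, -8)·P⁻¹ = [[-16, -40], [-8, -24]] · [[-3, 5], [-1, 2]] = [[88, -160], [48, -88]].

[[88, -160], [48, -88]]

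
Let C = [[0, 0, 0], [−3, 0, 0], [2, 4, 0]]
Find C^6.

[[0, 0, 0], [0, 0, 0], [0, 0, 0]]

C is strictly triangular, hence nilpotent: C^3 = 0, so C^6 = 0.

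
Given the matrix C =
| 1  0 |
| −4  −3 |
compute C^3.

C^2 = [[1, 0], [8, 9]]
C^3 = [[1, 0], [−28, −27]]

[[1, 0], [−28, −27]]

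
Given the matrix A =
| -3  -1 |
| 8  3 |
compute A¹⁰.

[[1, 0], [0, 1]]

A² = I (check: tr A = 0 and det A = -1), so A¹⁰ = I since 10 is even.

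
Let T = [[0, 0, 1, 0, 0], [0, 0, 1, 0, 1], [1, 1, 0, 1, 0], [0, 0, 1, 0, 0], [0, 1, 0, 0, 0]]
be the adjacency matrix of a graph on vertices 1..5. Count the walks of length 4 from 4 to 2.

The number of length-4 walks from vertex 4 to vertex 2 is entry (4,2) of T⁴, where T is the adjacency matrix.
T² = [[1, 1, 0, 1, 0], [1, 2, 0, 1, 0], [0, 0, 3, 0, 1], [1, 1, 0, 1, 0], [0, 0, 1, 0, 1]]
T³ = [[0, 0, 3, 0, 1], [0, 0, 4, 0, 2], [3, 4, 0, 3, 0], [0, 0, 3, 0, 1], [1, 2, 0, 1, 0]]
T⁴ = [[3, 4, 0, 3, 0], [4, 6, 0, 4, 0], [0, 0, 10, 0, 4], [3, 4, 0, 3, 0], [0, 0, 4, 0, 2]]

4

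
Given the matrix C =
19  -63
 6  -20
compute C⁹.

tr C = -1 and det C = -2, so the characteristic polynomial is λ² − (-1)λ + (-2) with roots 1 and -2.
Eigenvectors give P = [[7, 3], [2, 1]] with P⁻¹ = [[1, -3], [-2, 7]], and C = P·diag(1, -2)·P⁻¹.
Then C⁹ = P·diag(1, -512)·P⁻¹ = [[7, -1536], [2, -512]] · [[1, -3], [-2, 7]] = [[3079, -10773], [1026, -3590]].

[[3079, -10773], [1026, -3590]]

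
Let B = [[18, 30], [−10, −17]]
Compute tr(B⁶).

793

tr B = 1 and det B = −6, so the characteristic polynomial is λ² − (1)λ + (−6) with roots 3 and −2.
Eigenvectors give P = [[−2, −3], [1, 2]] with P⁻¹ = [[−2, −3], [1, 2]], and B = P·diag(3, −2)·P⁻¹.
Then B⁶ = P·diag(729, 64)·P⁻¹ = [[−1458, −192], [729, 128]] · [[−2, −3], [1, 2]] = [[2724, 3990], [−1330, −1931]].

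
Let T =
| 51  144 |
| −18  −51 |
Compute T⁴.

tr T = 0 and det T = −9, so the characteristic polynomial is λ² − (0)λ + (−9) with roots 3 and −3.
Eigenvectors give P = [[−3, −8], [1, 3]] with P⁻¹ = [[−3, −8], [1, 3]], and T = P·diag(3, −3)·P⁻¹.
Then T⁴ = P·diag(81, 81)·P⁻¹ = [[−243, −648], [81, 243]] · [[−3, −8], [1, 3]] = [[81, 0], [0, 81]].

[[81, 0], [0, 81]]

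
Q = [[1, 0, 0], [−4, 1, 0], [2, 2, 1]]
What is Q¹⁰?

Q = I + N where N = [[0, 0, 0], [−4, 0, 0], [2, 2, 0]] is strictly lower-triangular, so N³ = 0.
(I + N)¹⁰ = I + 10·N + 45·N² = [[1, 0, 0], [−40, 1, 0], [−340, 20, 1]].

[[1, 0, 0], [−40, 1, 0], [−340, 20, 1]]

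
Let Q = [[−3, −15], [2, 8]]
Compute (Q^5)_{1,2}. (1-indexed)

−3165

tr Q = 5 and det Q = 6, so the characteristic polynomial is λ² − (5)λ + (6) with roots 2 and 3.
Eigenvectors give P = [[3, −5], [−1, 2]] with P⁻¹ = [[2, 5], [1, 3]], and Q = P·diag(2, 3)·P⁻¹.
Then Q^5 = P·diag(32, 243)·P⁻¹ = [[96, −1215], [−32, 486]] · [[2, 5], [1, 3]] = [[−1023, −3165], [422, 1298]].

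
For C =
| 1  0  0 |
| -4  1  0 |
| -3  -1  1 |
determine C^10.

[[1, 0, 0], [-40, 1, 0], [150, -10, 1]]

C = I + N where N = [[0, 0, 0], [-4, 0, 0], [-3, -1, 0]] is strictly lower-triangular, so N^3 = 0.
(I + N)^10 = I + 10·N + 45·N^2 = [[1, 0, 0], [-40, 1, 0], [150, -10, 1]].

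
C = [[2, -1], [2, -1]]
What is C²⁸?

C² = C (a projection; rank 1, trace 1), so C²⁸ = C.

[[2, -1], [2, -1]]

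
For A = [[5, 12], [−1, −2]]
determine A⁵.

[[125, 372], [−31, −92]]

tr A = 3 and det A = 2, so the characteristic polynomial is λ² − (3)λ + (2) with roots 1 and 2.
Eigenvectors give P = [[3, −4], [−1, 1]] with P⁻¹ = [[−1, −4], [−1, −3]], and A = P·diag(1, 2)·P⁻¹.
Then A⁵ = P·diag(1, 32)·P⁻¹ = [[3, −128], [−1, 32]] · [[−1, −4], [−1, −3]] = [[125, 372], [−31, −92]].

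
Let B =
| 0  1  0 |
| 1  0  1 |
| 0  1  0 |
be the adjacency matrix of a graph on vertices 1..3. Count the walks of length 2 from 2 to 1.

The number of length-2 walks from vertex 2 to vertex 1 is entry (2,1) of B², where B is the adjacency matrix.
B² = [[1, 0, 1], [0, 2, 0], [1, 0, 1]]

0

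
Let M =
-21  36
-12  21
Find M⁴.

tr M = 0 and det M = -9, so the characteristic polynomial is λ² − (0)λ + (-9) with roots 3 and -3.
Eigenvectors give P = [[-3, 2], [-2, 1]] with P⁻¹ = [[1, -2], [2, -3]], and M = P·diag(3, -3)·P⁻¹.
Then M⁴ = P·diag(81, 81)·P⁻¹ = [[-243, 162], [-162, 81]] · [[1, -2], [2, -3]] = [[81, 0], [0, 81]].

[[81, 0], [0, 81]]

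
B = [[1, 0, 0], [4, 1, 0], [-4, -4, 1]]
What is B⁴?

B = I + N where N = [[0, 0, 0], [4, 0, 0], [-4, -4, 0]] is strictly lower-triangular, so N³ = 0.
(I + N)⁴ = I + 4·N + 6·N² = [[1, 0, 0], [16, 1, 0], [-112, -16, 1]].

[[1, 0, 0], [16, 1, 0], [-112, -16, 1]]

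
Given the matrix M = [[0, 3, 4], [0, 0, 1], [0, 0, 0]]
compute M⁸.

M is strictly triangular, hence nilpotent: M³ = 0, so M⁸ = 0.

[[0, 0, 0], [0, 0, 0], [0, 0, 0]]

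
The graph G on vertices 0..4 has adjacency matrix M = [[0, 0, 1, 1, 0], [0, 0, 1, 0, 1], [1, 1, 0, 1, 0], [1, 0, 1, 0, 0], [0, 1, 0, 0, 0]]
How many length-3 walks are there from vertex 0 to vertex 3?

The number of length-3 walks from vertex 0 to vertex 3 is entry (0,3) of M^3, where M is the adjacency matrix.
M^2 = [[2, 1, 1, 1, 0], [1, 2, 0, 1, 0], [1, 0, 3, 1, 1], [1, 1, 1, 2, 0], [0, 0, 1, 0, 1]]
M^3 = [[2, 1, 4, 3, 1], [1, 0, 4, 1, 2], [4, 4, 2, 4, 0], [3, 1, 4, 2, 1], [1, 2, 0, 1, 0]]

3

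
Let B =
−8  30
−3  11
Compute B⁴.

tr B = 3 and det B = 2, so the characteristic polynomial is λ² − (3)λ + (2) with roots 2 and 1.
Eigenvectors give P = [[3, 10], [1, 3]] with P⁻¹ = [[−3, 10], [1, −3]], and B = P·diag(2, 1)·P⁻¹.
Then B⁴ = P·diag(16, 1)·P⁻¹ = [[48, 10], [16, 3]] · [[−3, 10], [1, −3]] = [[−134, 450], [−45, 151]].

[[−134, 450], [−45, 151]]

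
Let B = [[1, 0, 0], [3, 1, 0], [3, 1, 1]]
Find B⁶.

[[1, 0, 0], [18, 1, 0], [63, 6, 1]]

B = I + N where N = [[0, 0, 0], [3, 0, 0], [3, 1, 0]] is strictly lower-triangular, so N³ = 0.
(I + N)⁶ = I + 6·N + 15·N² = [[1, 0, 0], [18, 1, 0], [63, 6, 1]].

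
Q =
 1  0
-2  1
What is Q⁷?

Q = I + N where N = [[0, 0], [-2, 0]] is strictly lower-triangular, so N² = 0.
(I + N)⁷ = I + 7·N = [[1, 0], [-14, 1]].

[[1, 0], [-14, 1]]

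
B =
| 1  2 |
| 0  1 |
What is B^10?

[[1, 20], [0, 1]]

B = I + N where N = [[0, 2], [0, 0]] is strictly upper-triangular, so N^2 = 0.
(I + N)^10 = I + 10·N = [[1, 20], [0, 1]].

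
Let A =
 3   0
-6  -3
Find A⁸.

tr A = 0 and det A = -9, so the characteristic polynomial is λ² − (0)λ + (-9) with roots -3 and 3.
Eigenvectors give P = [[0, -1], [1, 1]] with P⁻¹ = [[1, 1], [-1, 0]], and A = P·diag(-3, 3)·P⁻¹.
Then A⁸ = P·diag(6561, 6561)·P⁻¹ = [[0, -6561], [6561, 6561]] · [[1, 1], [-1, 0]] = [[6561, 0], [0, 6561]].

[[6561, 0], [0, 6561]]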